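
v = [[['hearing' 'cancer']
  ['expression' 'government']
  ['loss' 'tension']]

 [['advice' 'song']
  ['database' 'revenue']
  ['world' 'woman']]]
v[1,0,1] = 'song'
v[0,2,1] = 'tension'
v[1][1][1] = 'revenue'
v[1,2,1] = 'woman'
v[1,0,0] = 'advice'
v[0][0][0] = 'hearing'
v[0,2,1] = 'tension'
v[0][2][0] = 'loss'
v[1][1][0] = 'database'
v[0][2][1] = 'tension'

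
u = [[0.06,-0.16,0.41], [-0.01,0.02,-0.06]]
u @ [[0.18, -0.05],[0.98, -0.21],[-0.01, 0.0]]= [[-0.15, 0.03],  [0.02, -0.00]]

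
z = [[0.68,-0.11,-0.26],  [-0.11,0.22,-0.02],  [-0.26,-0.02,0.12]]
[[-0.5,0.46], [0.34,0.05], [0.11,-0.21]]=z @ [[-0.59, 0.98], [1.22, 0.76], [-0.13, 0.47]]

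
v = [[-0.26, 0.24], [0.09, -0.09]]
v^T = [[-0.26, 0.09], [0.24, -0.09]]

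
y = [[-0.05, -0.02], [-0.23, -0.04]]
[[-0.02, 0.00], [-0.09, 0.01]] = y @ [[0.38, -0.06],[-0.05, 0.01]]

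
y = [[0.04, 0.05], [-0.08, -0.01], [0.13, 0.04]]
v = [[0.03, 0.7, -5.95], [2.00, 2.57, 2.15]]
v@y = [[-0.83, -0.24],[0.15, 0.16]]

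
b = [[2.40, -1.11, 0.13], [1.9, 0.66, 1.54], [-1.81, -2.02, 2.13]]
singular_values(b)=[3.71, 2.98, 1.63]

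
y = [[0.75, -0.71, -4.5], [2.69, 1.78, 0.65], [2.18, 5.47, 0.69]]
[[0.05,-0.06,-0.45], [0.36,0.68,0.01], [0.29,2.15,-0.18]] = y @ [[0.13, 0.0, 0.01],[0.0, 0.4, -0.05],[0.01, -0.05, 0.11]]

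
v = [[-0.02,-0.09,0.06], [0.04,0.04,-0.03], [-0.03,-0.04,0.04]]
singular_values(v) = [0.14, 0.03, 0.01]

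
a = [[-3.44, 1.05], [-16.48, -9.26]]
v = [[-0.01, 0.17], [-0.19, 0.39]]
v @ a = [[-2.77, -1.58], [-5.77, -3.81]]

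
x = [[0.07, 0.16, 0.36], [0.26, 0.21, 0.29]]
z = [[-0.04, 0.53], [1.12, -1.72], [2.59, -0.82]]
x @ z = [[1.11, -0.53], [0.98, -0.46]]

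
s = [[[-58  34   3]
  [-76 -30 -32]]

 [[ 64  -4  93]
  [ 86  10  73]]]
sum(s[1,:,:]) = 322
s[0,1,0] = -76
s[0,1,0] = -76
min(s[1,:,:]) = -4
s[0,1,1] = -30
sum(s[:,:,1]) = 10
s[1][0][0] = 64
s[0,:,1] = [34, -30]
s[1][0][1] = -4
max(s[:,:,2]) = 93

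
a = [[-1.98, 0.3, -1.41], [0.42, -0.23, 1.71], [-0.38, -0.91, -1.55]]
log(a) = [[1.37+3.04j,  2.28+1.09j,  (1.3+3.43j)], [-0.30-0.96j,  0.98-0.34j,  (2.75-1.09j)], [(-0.39+0.39j),  (-2.08+0.14j),  (-1.21+0.45j)]]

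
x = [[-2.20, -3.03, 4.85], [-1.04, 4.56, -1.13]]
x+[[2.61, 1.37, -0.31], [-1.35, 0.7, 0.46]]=[[0.41,-1.66,4.54], [-2.39,5.26,-0.67]]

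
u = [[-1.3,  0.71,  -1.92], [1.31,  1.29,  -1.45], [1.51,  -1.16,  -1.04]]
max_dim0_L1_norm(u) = 4.41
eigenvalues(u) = [(-1.54+1.59j), (-1.54-1.59j), (2.04+0j)]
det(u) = 10.00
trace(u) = -1.05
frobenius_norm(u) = 4.01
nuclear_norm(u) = 6.72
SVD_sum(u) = [[0.39, 0.61, -1.52], [0.48, 0.75, -1.88], [0.20, 0.31, -0.78]] + [[-1.46, 0.66, -0.11], [0.51, -0.23, 0.04], [1.62, -0.73, 0.12]] + [[-0.23, -0.56, -0.28], [0.31, 0.77, 0.39], [-0.31, -0.75, -0.38]]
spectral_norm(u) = 2.82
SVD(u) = [[-0.60, 0.65, 0.46], [-0.74, -0.23, -0.63], [-0.31, -0.72, 0.62]] @ diag([2.8168488543058303, 2.460385754427684, 1.4430400103272434]) @ [[-0.23,-0.36,0.9], [-0.91,0.41,-0.07], [-0.34,-0.84,-0.42]]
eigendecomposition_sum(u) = [[-0.69+0.81j, 0.06-0.38j, (-0.8-0.53j)], [0.53+0.33j, -0.23-0.00j, (-0.24+0.51j)], [(0.78+0.8j), (-0.39-0.1j), (-0.62+0.78j)]] + [[(-0.69-0.81j), 0.06+0.38j, (-0.8+0.53j)], [(0.53-0.33j), -0.23+0.00j, (-0.24-0.51j)], [0.78-0.80j, -0.39+0.10j, -0.62-0.78j]] + [[0.08-0.00j, (0.59+0j), -0.33-0.00j], [(0.24-0j), (1.75+0j), (-0.98-0j)], [-0.05+0.00j, (-0.37-0j), (0.21+0j)]]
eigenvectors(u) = [[-0.06-0.64j, -0.06+0.64j, -0.31+0.00j],[-0.37+0.09j, (-0.37-0.09j), -0.93+0.00j],[(-0.67+0j), -0.67-0.00j, (0.2+0j)]]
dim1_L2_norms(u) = [2.42, 2.34, 2.17]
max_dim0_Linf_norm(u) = 1.92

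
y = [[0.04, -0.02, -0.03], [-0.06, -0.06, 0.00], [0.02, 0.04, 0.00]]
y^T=[[0.04, -0.06, 0.02], [-0.02, -0.06, 0.04], [-0.03, 0.00, 0.00]]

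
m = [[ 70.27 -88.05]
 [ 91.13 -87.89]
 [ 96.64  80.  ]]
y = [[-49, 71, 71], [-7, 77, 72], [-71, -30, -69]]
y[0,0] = -49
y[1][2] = 72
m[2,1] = 80.0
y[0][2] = 71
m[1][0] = 91.13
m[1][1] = -87.89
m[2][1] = 80.0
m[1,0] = 91.13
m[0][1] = -88.05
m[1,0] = 91.13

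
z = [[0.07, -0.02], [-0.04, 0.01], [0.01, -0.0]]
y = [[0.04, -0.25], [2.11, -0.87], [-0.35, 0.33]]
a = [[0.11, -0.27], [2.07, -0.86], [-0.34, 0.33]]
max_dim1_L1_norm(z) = 0.09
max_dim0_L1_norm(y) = 2.5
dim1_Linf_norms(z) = [0.07, 0.04, 0.01]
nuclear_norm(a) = 2.56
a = y + z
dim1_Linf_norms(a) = [0.27, 2.07, 0.34]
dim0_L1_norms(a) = [2.52, 1.46]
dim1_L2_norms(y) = [0.25, 2.28, 0.48]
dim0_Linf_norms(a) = [2.07, 0.86]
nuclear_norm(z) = 0.09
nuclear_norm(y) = 2.60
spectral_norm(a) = 2.29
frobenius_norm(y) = 2.35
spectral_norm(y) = 2.33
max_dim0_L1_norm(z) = 0.12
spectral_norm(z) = 0.08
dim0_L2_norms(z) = [0.08, 0.02]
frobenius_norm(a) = 2.31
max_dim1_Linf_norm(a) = 2.07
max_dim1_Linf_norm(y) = 2.11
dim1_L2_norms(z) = [0.07, 0.04, 0.01]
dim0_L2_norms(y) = [2.14, 0.96]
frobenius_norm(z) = 0.08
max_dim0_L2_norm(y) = 2.14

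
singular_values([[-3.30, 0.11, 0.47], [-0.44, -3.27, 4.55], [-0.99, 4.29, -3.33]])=[7.73, 3.54, 0.93]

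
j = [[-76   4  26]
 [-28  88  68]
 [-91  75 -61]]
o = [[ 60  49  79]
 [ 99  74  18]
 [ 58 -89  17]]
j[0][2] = 26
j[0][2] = 26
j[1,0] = -28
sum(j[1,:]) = 128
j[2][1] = 75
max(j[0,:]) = 26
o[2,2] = 17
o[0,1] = 49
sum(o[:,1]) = 34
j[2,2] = -61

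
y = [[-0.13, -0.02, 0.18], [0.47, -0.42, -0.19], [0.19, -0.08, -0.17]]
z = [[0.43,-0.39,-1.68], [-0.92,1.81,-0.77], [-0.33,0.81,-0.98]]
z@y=[[-0.56,0.29,0.44], [0.82,-0.68,-0.38], [0.24,-0.26,-0.05]]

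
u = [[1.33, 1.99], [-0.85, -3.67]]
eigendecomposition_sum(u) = [[1.05, 0.45], [-0.19, -0.08]] + [[0.28, 1.54], [-0.66, -3.59]]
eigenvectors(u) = [[0.98, -0.39],  [-0.18, 0.92]]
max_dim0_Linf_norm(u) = 3.67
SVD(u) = [[-0.53, 0.85], [0.85, 0.53]] @ diag([4.404075257932942, 0.724238305023208]) @ [[-0.32,-0.95],  [0.95,-0.32]]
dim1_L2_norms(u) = [2.39, 3.77]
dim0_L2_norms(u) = [1.58, 4.17]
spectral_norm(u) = 4.40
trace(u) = -2.34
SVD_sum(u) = [[0.75,2.19], [-1.21,-3.55]] + [[0.58, -0.2], [0.36, -0.12]]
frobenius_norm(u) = 4.46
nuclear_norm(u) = 5.13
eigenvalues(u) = [0.97, -3.31]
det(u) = -3.19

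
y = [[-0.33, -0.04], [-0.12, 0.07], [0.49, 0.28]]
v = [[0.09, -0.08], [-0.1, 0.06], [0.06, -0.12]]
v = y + [[0.42, -0.04], [0.02, -0.01], [-0.43, -0.40]]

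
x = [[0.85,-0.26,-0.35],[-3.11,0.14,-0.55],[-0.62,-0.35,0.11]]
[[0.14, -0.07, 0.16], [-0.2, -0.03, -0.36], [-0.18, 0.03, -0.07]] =x @[[0.12, -0.02, 0.13], [0.21, -0.01, -0.06], [-0.26, 0.17, -0.09]]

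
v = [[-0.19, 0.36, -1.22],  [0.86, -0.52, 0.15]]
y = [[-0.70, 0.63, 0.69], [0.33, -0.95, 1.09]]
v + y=[[-0.89, 0.99, -0.53], [1.19, -1.47, 1.24]]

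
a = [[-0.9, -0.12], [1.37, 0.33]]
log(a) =[[-0.05+3.66j, 0.19+0.41j], [(-2.13-4.65j), (-1.97-0.52j)]]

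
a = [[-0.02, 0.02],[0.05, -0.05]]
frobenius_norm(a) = 0.08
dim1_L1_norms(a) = [0.04, 0.1]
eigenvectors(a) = [[0.71, -0.37], [0.71, 0.93]]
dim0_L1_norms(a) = [0.07, 0.07]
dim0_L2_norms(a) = [0.05, 0.05]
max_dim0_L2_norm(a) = 0.05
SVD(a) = [[-0.37, 0.93],  [0.93, 0.37]] @ diag([0.07615773105863909, 2.748052945477266e-18]) @ [[0.71, -0.71], [0.71, 0.71]]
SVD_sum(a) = [[-0.02, 0.02], [0.05, -0.05]] + [[0.0,  0.00], [0.0,  0.0]]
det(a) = 0.00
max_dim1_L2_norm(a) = 0.07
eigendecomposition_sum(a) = [[0.00,  0.00], [0.0,  0.0]] + [[-0.02, 0.02], [0.05, -0.05]]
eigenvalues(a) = [0.0, -0.07]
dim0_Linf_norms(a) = [0.05, 0.05]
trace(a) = -0.07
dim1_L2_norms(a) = [0.03, 0.07]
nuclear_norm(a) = 0.08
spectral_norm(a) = 0.08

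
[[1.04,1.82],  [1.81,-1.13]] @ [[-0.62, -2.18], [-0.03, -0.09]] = [[-0.7, -2.43],[-1.09, -3.84]]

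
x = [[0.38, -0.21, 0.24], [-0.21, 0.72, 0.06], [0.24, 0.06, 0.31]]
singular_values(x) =[0.83, 0.53, 0.05]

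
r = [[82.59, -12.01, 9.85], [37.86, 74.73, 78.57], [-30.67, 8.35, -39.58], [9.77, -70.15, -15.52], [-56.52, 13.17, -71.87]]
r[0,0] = 82.59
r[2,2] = -39.58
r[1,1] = 74.73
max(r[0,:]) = 82.59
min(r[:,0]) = -56.52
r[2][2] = -39.58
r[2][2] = -39.58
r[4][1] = 13.17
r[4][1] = 13.17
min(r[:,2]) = -71.87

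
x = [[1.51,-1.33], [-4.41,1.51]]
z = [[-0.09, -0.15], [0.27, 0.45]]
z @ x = [[0.53, -0.11], [-1.58, 0.32]]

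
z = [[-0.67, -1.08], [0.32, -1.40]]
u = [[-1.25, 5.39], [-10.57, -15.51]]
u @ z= [[2.56, -6.20], [2.12, 33.13]]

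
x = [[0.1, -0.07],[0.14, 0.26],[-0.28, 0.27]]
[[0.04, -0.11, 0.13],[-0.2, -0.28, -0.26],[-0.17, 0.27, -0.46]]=x @ [[-0.1,  -1.32,  0.44], [-0.72,  -0.36,  -1.25]]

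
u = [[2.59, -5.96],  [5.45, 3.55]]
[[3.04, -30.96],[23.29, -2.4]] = u@[[3.59, -2.98], [1.05, 3.90]]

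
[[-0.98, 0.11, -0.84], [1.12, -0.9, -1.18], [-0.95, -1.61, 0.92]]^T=[[-0.98,  1.12,  -0.95], [0.11,  -0.90,  -1.61], [-0.84,  -1.18,  0.92]]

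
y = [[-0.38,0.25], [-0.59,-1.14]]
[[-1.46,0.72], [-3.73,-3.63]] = y @ [[4.47, 0.15], [0.96, 3.11]]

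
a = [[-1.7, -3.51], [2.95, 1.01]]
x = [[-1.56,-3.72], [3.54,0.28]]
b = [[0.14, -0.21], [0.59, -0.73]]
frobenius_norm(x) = 5.37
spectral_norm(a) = 4.63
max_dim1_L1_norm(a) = 5.21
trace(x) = -1.28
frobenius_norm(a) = 4.99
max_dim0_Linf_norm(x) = 3.72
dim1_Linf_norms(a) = [3.51, 2.95]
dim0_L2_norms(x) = [3.87, 3.73]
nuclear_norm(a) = 6.50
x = a + b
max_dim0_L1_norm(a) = 4.65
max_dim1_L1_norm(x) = 5.28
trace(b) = -0.59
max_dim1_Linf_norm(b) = 0.73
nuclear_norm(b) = 0.99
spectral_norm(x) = 4.61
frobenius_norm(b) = 0.97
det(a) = 8.64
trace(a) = -0.69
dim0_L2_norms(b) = [0.61, 0.76]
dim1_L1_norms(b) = [0.35, 1.32]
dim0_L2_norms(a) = [3.4, 3.65]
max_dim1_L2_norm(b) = 0.94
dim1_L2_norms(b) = [0.25, 0.94]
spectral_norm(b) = 0.97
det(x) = 12.73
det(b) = 0.02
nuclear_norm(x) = 7.37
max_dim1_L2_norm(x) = 4.03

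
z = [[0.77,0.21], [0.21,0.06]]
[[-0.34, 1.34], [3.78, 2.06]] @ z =[[0.02,  0.01], [3.34,  0.92]]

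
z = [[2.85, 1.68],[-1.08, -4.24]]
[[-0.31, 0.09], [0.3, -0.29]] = z @ [[-0.08,  -0.01], [-0.05,  0.07]]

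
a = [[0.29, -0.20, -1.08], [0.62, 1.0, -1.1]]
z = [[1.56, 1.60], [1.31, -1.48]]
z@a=[[1.44, 1.29, -3.44], [-0.54, -1.74, 0.21]]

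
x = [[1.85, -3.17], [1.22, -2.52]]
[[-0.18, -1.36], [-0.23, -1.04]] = x @ [[0.35, -0.17], [0.26, 0.33]]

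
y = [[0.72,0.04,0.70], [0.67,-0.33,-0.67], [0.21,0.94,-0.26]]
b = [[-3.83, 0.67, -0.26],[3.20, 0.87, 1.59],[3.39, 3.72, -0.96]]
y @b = [[-0.26, 3.12, -0.8],[-5.89, -2.33, -0.06],[1.32, -0.01, 1.69]]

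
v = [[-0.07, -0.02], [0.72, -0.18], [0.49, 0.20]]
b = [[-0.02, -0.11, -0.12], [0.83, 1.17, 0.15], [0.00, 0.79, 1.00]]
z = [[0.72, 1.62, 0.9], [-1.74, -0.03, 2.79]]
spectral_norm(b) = 1.72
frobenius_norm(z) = 3.84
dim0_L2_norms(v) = [0.87, 0.27]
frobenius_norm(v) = 0.91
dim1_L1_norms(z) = [3.24, 4.56]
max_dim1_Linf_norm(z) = 2.79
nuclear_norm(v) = 1.14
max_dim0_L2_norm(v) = 0.87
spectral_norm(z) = 3.32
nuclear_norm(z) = 5.25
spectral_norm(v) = 0.87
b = v @ z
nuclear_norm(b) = 2.60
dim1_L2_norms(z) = [1.99, 3.29]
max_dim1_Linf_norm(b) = 1.17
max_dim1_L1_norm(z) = 4.56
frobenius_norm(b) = 1.93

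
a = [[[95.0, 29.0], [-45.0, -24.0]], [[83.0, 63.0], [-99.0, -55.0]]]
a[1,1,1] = -55.0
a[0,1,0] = -45.0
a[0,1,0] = -45.0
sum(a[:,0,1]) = 92.0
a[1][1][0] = -99.0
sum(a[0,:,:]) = 55.0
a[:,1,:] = [[-45.0, -24.0], [-99.0, -55.0]]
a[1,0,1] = 63.0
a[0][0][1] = 29.0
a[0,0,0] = 95.0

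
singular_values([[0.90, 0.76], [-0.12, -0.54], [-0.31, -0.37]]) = [1.35, 0.31]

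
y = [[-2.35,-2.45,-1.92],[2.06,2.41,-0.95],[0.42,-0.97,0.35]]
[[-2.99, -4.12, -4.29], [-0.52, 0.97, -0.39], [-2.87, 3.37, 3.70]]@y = [[-3.26, 1.56, 8.15], [3.06, 3.99, -0.06], [15.24, 11.56, 3.60]]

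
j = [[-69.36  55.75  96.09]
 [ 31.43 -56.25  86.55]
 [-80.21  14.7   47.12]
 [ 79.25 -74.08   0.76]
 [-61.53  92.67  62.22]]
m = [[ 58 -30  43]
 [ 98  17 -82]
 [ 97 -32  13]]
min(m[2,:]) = -32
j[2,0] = -80.21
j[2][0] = -80.21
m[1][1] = 17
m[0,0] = 58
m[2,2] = 13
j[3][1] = -74.08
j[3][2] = 0.76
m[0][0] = 58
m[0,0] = 58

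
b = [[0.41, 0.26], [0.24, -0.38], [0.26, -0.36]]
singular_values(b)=[0.63, 0.49]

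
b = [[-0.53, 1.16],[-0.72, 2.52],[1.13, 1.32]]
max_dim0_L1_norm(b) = 5.0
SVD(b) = [[-0.39, 0.27], [-0.84, 0.29], [-0.38, -0.92]] @ diag([3.091266753918338, 1.3995248679888408]) @ [[0.12, -0.99], [-0.99, -0.12]]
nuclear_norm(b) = 4.49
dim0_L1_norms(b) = [2.38, 5.0]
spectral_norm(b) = 3.09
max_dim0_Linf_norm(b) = 2.52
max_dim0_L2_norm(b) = 3.07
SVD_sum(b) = [[-0.15, 1.21], [-0.32, 2.57], [-0.15, 1.16]] + [[-0.38, -0.05], [-0.4, -0.05], [1.28, 0.16]]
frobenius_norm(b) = 3.39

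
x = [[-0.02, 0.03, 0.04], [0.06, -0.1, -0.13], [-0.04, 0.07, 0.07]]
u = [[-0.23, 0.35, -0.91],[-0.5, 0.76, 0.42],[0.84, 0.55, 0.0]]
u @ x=[[0.06,-0.11,-0.12], [0.04,-0.06,-0.09], [0.02,-0.03,-0.04]]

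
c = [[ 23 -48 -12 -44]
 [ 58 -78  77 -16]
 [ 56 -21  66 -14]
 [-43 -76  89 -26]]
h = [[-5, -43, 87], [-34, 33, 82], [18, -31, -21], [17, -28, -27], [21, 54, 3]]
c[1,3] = -16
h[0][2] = 87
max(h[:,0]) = 21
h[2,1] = -31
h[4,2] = 3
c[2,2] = 66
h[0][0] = -5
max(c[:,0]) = 58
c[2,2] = 66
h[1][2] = 82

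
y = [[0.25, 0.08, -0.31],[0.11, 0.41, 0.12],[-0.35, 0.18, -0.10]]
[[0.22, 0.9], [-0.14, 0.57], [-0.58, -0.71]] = y@[[1.26, 2.63],[-0.71, 0.85],[0.12, -0.55]]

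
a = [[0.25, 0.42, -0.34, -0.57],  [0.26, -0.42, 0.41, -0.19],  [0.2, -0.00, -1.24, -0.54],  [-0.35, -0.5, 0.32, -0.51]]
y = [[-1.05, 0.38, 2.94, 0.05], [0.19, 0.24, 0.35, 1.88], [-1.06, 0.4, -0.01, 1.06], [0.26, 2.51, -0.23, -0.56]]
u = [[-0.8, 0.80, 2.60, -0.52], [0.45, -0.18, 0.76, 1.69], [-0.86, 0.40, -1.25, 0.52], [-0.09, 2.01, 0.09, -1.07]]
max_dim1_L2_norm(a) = 1.37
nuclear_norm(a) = 3.45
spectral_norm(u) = 3.21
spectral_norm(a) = 1.54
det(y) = -18.21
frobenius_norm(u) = 4.46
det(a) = -0.34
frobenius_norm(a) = 1.93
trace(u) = -3.30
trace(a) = -1.92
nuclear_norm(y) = 8.98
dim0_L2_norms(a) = [0.54, 0.78, 1.39, 0.96]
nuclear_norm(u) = 8.25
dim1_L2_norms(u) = [2.88, 1.92, 1.65, 2.28]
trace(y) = -1.38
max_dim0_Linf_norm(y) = 2.94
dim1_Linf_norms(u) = [2.6, 1.69, 1.25, 2.01]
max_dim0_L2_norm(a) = 1.39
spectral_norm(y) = 3.22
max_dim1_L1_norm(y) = 4.42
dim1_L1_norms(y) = [4.42, 2.66, 2.53, 3.56]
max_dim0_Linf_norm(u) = 2.6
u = a + y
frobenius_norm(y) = 4.77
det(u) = -12.57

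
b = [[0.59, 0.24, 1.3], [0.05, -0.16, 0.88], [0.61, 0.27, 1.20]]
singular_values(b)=[2.15, 0.42, 0.01]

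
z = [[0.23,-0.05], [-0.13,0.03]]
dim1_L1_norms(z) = [0.28, 0.16]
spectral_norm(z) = 0.27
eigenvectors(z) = [[0.87,0.21], [-0.49,0.98]]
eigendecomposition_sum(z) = [[0.23, -0.05],[-0.13, 0.03]] + [[0.00, 0.0], [0.0, 0.0]]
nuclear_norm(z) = 0.27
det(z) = 0.00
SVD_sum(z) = [[0.23, -0.05],[-0.13, 0.03]] + [[0.0, 0.00], [0.0, 0.00]]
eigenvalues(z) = [0.26, 0.0]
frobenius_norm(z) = 0.27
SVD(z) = [[-0.87,0.49], [0.49,0.87]] @ diag([0.2705509455580915, 0.0014784646166173295]) @ [[-0.98,  0.22], [0.22,  0.98]]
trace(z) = 0.26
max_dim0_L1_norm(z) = 0.36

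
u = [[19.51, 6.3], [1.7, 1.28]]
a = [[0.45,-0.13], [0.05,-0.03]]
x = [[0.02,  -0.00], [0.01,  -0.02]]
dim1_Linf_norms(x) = [0.02, 0.02]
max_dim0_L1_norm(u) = 21.21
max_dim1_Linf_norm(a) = 0.45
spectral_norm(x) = 0.03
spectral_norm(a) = 0.47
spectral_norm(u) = 20.60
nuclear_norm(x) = 0.04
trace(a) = 0.42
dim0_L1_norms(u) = [21.21, 7.58]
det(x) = -0.00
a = u @ x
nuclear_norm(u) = 21.29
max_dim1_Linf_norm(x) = 0.02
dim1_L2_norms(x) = [0.02, 0.02]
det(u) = 14.26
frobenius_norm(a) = 0.47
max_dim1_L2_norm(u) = 20.5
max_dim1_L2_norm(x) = 0.02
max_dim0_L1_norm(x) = 0.03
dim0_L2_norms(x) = [0.02, 0.02]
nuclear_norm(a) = 0.49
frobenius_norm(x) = 0.03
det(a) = -0.01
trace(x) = 0.00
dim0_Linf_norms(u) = [19.51, 6.3]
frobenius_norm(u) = 20.61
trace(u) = 20.79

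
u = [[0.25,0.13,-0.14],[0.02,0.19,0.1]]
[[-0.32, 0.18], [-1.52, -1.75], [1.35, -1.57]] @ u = [[-0.08, -0.01, 0.06], [-0.42, -0.53, 0.04], [0.31, -0.12, -0.35]]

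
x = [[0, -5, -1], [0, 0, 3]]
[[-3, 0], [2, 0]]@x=[[0, 15, 3], [0, -10, -2]]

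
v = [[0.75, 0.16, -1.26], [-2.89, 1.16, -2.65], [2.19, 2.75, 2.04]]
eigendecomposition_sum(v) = [[(1.19+0j),  (-0.58+0j),  -0.20+0.00j], [(-0.85+0j),  (0.42+0j),  (0.15+0j)], [-1.09+0.00j,  (0.54+0j),  0.19+0.00j]] + [[-0.22+0.67j, (0.37+0.46j), (-0.53+0.38j)], [-1.02+1.19j, 0.37+1.24j, -1.40+0.33j], [1.64+0.53j, (1.11-0.91j), 0.93+1.28j]] + [[-0.22-0.67j, (0.37-0.46j), -0.53-0.38j], [(-1.02-1.19j), 0.37-1.24j, -1.40-0.33j], [1.64-0.53j, (1.11+0.91j), 0.93-1.28j]]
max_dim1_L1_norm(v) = 6.98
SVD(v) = [[0.06, -0.10, -0.99],[0.71, -0.69, 0.11],[-0.7, -0.71, 0.03]] @ diag([5.023957883975908, 2.852246266715124, 1.4285091578446258]) @ [[-0.71, -0.22, -0.67], [0.13, -0.98, 0.18], [-0.70, 0.04, 0.72]]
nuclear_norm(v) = 9.30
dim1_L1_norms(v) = [2.17, 6.7, 6.98]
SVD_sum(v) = [[-0.20,-0.06,-0.19], [-2.52,-0.78,-2.41], [2.48,0.76,2.37]] + [[-0.04, 0.28, -0.05], [-0.26, 1.93, -0.35], [-0.26, 1.98, -0.36]] + [[0.99, -0.06, -1.02], [-0.11, 0.01, 0.11], [-0.03, 0.00, 0.03]]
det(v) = 20.47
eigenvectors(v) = [[(0.65+0j), -0.00+0.29j, -0.00-0.29j], [-0.47+0.00j, -0.25+0.59j, -0.25-0.59j], [(-0.6+0j), (0.71+0j), (0.71-0j)]]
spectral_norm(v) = 5.02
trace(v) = 3.95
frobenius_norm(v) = 5.95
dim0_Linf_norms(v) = [2.89, 2.75, 2.65]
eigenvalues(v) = [(1.79+0j), (1.08+3.2j), (1.08-3.2j)]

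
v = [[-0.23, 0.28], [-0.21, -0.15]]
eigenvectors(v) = [[0.76+0.00j, (0.76-0j)], [0.11+0.65j, 0.11-0.65j]]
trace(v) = -0.38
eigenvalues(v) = [(-0.19+0.24j), (-0.19-0.24j)]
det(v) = 0.09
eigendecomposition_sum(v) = [[(-0.12+0.1j),0.14+0.11j], [(-0.1-0.08j),-0.08+0.14j]] + [[-0.12-0.10j,(0.14-0.11j)], [(-0.1+0.08j),-0.08-0.14j]]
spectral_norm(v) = 0.36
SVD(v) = [[-1.0, -0.1], [-0.1, 1.0]] @ diag([0.36319104902222316, 0.2568895908948767]) @ [[0.69, -0.73], [-0.73, -0.69]]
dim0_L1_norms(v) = [0.44, 0.43]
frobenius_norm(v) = 0.44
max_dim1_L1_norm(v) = 0.51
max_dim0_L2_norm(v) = 0.32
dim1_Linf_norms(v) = [0.28, 0.21]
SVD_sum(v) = [[-0.25, 0.26], [-0.02, 0.03]] + [[0.02, 0.02],[-0.19, -0.18]]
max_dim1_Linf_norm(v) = 0.28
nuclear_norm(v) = 0.62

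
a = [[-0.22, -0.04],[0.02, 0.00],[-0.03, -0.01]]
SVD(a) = [[-0.99, 0.05], [0.09, -0.63], [-0.14, -0.77]] @ diag([0.22664354031081269, 0.005718884102781269]) @ [[0.98, 0.18], [-0.18, 0.98]]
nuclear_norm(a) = 0.23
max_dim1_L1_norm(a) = 0.26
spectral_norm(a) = 0.23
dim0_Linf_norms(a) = [0.22, 0.04]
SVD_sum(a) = [[-0.22, -0.04], [0.02, 0.00], [-0.03, -0.01]] + [[-0.0, 0.0], [0.00, -0.00], [0.00, -0.0]]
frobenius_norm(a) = 0.23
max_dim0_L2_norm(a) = 0.22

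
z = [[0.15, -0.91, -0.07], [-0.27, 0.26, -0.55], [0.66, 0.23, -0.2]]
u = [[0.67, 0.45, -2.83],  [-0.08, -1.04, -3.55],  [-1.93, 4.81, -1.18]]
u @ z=[[-1.89, -1.14, 0.27], [-2.07, -1.01, 1.29], [-2.37, 2.74, -2.27]]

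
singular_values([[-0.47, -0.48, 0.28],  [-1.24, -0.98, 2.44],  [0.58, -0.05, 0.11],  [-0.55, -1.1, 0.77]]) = [3.24, 0.74, 0.6]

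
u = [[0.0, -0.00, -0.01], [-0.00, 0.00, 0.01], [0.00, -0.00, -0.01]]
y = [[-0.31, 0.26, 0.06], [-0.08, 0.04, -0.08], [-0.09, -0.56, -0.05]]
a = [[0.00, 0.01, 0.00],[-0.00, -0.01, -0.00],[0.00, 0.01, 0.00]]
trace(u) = -0.01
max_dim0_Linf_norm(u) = 0.01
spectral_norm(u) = 0.02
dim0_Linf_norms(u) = [0.0, 0.0, 0.01]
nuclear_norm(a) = 0.02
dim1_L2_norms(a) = [0.01, 0.01, 0.01]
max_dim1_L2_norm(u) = 0.01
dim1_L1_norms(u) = [0.01, 0.01, 0.01]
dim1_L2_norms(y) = [0.41, 0.12, 0.57]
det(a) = 0.00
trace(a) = -0.01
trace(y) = -0.32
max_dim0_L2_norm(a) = 0.02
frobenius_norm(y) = 0.71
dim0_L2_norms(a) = [0.0, 0.02, 0.0]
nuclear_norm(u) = 0.02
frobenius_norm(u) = 0.02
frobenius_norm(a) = 0.02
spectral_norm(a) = 0.02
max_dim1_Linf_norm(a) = 0.01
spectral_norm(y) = 0.63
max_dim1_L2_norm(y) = 0.57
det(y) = 0.02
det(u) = 0.00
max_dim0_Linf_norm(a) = 0.01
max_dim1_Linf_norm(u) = 0.01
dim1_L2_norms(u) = [0.01, 0.01, 0.01]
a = u @ y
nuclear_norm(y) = 1.04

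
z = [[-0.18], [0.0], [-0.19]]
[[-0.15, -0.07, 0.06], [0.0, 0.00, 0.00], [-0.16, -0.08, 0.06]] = z@[[0.82, 0.41, -0.31]]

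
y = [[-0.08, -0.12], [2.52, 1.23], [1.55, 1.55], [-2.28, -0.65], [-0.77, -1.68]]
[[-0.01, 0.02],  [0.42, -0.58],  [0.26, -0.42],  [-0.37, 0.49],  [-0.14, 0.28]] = y@[[0.16,-0.19],[0.01,-0.08]]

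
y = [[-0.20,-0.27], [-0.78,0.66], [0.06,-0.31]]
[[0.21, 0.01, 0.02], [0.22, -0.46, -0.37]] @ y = [[-0.05, -0.06],[0.29, -0.25]]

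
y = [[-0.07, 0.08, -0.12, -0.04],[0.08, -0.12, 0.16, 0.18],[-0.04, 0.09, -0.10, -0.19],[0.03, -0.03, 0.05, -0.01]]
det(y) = -0.000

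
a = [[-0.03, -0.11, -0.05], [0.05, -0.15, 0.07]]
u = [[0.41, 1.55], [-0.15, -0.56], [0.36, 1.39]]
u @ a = [[0.07, -0.28, 0.09], [-0.02, 0.1, -0.03], [0.06, -0.25, 0.08]]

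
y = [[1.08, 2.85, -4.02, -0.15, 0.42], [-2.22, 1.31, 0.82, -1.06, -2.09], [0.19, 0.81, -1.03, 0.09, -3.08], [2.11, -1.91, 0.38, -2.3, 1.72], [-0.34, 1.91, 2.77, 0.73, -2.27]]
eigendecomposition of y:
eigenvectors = [[(0.65+0j), 0.65-0.00j, (0.23+0j), -0.26-0.44j, (-0.26+0.44j)], [(-0.02+0.62j), -0.02-0.62j, -0.07+0.00j, -0.14+0.00j, -0.14-0.00j], [(-0.05+0j), (-0.05-0j), 0.26+0.00j, -0.59+0.00j, (-0.59-0j)], [0.14-0.35j, 0.14+0.35j, -0.92+0.00j, -0.05+0.20j, (-0.05-0.2j)], [(0.08+0.2j), (0.08-0.2j), (0.16+0j), (-0.09+0.57j), -0.09-0.57j]]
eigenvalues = [(1.32+2.91j), (1.32-2.91j), (-3.38+0j), (-1.24+3.08j), (-1.24-3.08j)]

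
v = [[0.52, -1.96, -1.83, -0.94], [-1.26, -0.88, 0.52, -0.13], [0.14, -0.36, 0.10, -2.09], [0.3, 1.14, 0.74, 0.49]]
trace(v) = 0.23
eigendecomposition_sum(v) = [[-0.32+0.00j, -0.58-0.00j, (-0.06-0j), (-0.25-0j)],  [-0.87+0.00j, -1.57-0.00j, -0.16-0.00j, (-0.68-0j)],  [0.37-0.00j, (0.66+0j), 0.07+0.00j, (0.29+0j)],  [(0.41-0j), 0.74+0.00j, 0.08+0.00j, (0.32+0j)]] + [[(1.31-0j),  0.26+0.00j,  (-0.86+0j),  2.35-0.00j], [-0.81+0.00j,  (-0.16-0j),  0.53-0.00j,  -1.44+0.00j], [(0.71-0j),  0.14+0.00j,  (-0.47+0j),  (1.28-0j)], [(0.02-0j),  0j,  -0.01+0.00j,  0.03-0.00j]] + [[(-0.24-0.52j),(-0.82-0.04j),(-0.45+0.96j),(-1.52-1.34j)], [0.21+0.23j,0.43-0.11j,(0.08-0.57j),1.00+0.44j], [(-0.47-0.22j),(-0.58+0.46j),0.25+0.92j,-1.83-0.03j], [(-0.06+0.19j),(0.2+0.2j),0.34-0.13j,(0.07+0.69j)]] + [[-0.24+0.52j,(-0.82+0.04j),-0.45-0.96j,-1.52+1.34j], [0.21-0.23j,(0.43+0.11j),0.08+0.57j,1.00-0.44j], [(-0.47+0.22j),-0.58-0.46j,0.25-0.92j,(-1.83+0.03j)], [-0.06-0.19j,(0.2-0.2j),(0.34+0.13j),0.07-0.69j]]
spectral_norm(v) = 3.39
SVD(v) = [[-0.82,0.40,-0.09,0.4],[-0.09,-0.3,0.90,0.31],[-0.39,-0.86,-0.33,-0.00],[0.41,-0.08,-0.29,0.86]] @ diag([3.391498112344712, 1.8403147553148045, 1.6715081944094639, 0.12426790154691932]) @ [[-0.07,0.68,0.51,0.53], [0.24,-0.16,-0.56,0.78], [-0.78,-0.49,0.23,0.30], [0.57,-0.52,0.61,0.16]]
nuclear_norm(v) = 7.03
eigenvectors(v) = [[(-0.3+0j), -0.77+0.00j, 0.67+0.00j, (0.67-0j)], [(-0.81+0j), (0.47+0j), (-0.34+0.11j), -0.34-0.11j], [(0.34+0j), -0.42+0.00j, (0.46-0.39j), 0.46+0.39j], [(0.38+0j), -0.01+0.00j, -0.17-0.16j, -0.17+0.16j]]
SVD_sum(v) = [[0.20, -1.89, -1.42, -1.47], [0.02, -0.21, -0.16, -0.16], [0.09, -0.88, -0.66, -0.69], [-0.1, 0.94, 0.70, 0.73]] + [[0.18,  -0.12,  -0.41,  0.57], [-0.13,  0.09,  0.31,  -0.43], [-0.38,  0.26,  0.89,  -1.23], [-0.03,  0.02,  0.08,  -0.11]] + [[0.12,  0.07,  -0.03,  -0.04], [-1.17,  -0.74,  0.34,  0.46], [0.43,  0.27,  -0.13,  -0.17], [0.37,  0.24,  -0.11,  -0.15]] + [[0.03, -0.03, 0.03, 0.01], [0.02, -0.02, 0.02, 0.01], [-0.0, 0.0, -0.00, -0.00], [0.06, -0.06, 0.07, 0.02]]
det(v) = -1.30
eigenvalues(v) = [(-1.5+0j), (0.72+0j), (0.51+0.97j), (0.51-0.97j)]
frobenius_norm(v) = 4.21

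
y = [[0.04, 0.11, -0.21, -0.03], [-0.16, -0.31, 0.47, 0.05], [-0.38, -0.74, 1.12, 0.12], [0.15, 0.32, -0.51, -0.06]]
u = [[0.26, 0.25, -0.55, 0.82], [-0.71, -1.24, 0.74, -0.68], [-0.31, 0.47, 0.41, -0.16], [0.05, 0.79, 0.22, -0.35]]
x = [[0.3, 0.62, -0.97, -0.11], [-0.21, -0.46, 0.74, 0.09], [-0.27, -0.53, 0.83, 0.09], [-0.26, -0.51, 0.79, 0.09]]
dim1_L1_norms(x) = [2.0, 1.5, 1.72, 1.65]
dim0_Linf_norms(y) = [0.38, 0.74, 1.12, 0.12]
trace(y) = 0.79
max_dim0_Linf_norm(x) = 0.97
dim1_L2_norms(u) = [1.05, 1.75, 0.71, 0.89]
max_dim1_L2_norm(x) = 1.19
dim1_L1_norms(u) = [1.88, 3.37, 1.35, 1.41]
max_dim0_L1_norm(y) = 2.31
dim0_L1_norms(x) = [1.04, 2.12, 3.33, 0.38]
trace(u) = -0.92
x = u @ y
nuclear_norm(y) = 1.70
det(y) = -0.00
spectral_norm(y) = 1.66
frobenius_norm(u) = 2.34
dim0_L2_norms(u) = [0.82, 1.56, 1.03, 1.13]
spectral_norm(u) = 1.98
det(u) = -0.00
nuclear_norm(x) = 2.10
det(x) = -0.00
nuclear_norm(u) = 3.56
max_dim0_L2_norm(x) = 1.67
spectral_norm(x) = 2.06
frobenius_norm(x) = 2.06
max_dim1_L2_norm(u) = 1.75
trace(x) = 0.76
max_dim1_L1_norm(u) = 3.37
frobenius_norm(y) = 1.66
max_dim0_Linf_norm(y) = 1.12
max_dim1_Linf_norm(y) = 1.12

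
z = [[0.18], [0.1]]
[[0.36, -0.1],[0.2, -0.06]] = z @ [[2.00, -0.57]]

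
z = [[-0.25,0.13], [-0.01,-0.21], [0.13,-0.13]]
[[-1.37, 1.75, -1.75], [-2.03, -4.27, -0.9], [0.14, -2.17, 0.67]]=z @ [[10.24,3.50,8.99], [9.17,20.16,3.85]]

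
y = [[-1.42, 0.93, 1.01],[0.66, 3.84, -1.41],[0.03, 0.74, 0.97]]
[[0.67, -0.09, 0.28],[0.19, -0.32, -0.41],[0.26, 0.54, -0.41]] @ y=[[-1.00,0.48,1.08], [-0.49,-1.36,0.25], [-0.03,2.01,-0.90]]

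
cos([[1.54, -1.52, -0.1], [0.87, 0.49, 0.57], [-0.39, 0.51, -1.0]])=[[0.3, 1.50, 0.41], [-0.75, 1.21, 0.12], [-0.07, -0.19, 0.39]]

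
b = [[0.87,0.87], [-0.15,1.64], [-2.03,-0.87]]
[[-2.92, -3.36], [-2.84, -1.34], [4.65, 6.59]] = b @ [[-1.49, -2.79], [-1.87, -1.07]]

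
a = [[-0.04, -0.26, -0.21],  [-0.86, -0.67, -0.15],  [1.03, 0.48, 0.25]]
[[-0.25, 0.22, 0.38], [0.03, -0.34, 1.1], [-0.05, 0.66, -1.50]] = a@[[-0.39, 1.09, -1.09], [0.24, -0.83, 0.15], [0.95, -0.25, -1.78]]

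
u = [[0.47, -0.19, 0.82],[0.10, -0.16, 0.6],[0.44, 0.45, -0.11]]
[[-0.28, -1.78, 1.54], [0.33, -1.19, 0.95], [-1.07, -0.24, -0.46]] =u@[[-2.20,  -0.39,  0.89], [-0.01,  -0.66,  -1.64], [0.92,  -2.1,  0.99]]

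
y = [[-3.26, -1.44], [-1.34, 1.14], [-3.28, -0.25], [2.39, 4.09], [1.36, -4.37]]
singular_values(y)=[6.63, 5.11]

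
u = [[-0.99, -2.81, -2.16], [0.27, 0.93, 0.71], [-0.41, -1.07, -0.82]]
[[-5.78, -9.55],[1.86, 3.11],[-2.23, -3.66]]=u @ [[0.84, 0.72], [0.44, 1.44], [1.72, 2.22]]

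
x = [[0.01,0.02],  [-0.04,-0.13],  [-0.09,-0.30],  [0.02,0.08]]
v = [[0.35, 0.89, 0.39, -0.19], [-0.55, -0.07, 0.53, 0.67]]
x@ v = [[-0.01, 0.01, 0.01, 0.01], [0.06, -0.03, -0.08, -0.08], [0.13, -0.06, -0.19, -0.18], [-0.04, 0.01, 0.05, 0.05]]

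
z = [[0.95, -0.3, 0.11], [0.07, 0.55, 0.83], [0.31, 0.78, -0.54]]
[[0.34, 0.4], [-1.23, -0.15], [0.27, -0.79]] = z@[[0.31, 0.12], [-0.56, -0.82], [-1.14, 0.35]]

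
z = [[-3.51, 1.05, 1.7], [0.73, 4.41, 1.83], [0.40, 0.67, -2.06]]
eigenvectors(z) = [[-0.15, -0.98, 0.62], [-0.98, 0.04, -0.28], [-0.11, 0.2, 0.73]]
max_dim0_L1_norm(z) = 6.13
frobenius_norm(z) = 6.67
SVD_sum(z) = [[-0.57,  2.09,  1.31], [-0.99,  3.66,  2.29], [0.13,  -0.5,  -0.31]] + [[-2.67, -1.28, 0.88],  [1.67, 0.8, -0.55],  [1.05, 0.5, -0.35]] + [[-0.28,0.23,-0.49],[0.05,-0.04,0.09],[-0.78,0.67,-1.4]]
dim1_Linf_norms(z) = [3.51, 4.41, 2.06]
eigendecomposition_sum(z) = [[0.07,0.68,0.2], [0.46,4.5,1.33], [0.05,0.49,0.14]] + [[-3.31,0.19,2.88],[0.14,-0.01,-0.12],[0.67,-0.04,-0.58]] + [[-0.27, 0.19, -1.38],  [0.12, -0.09, 0.62],  [-0.32, 0.22, -1.62]]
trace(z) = -1.16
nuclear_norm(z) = 10.82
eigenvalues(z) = [4.72, -3.9, -1.98]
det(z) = 36.37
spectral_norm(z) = 5.13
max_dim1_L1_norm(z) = 6.97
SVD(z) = [[-0.49,0.80,0.33], [-0.86,-0.50,-0.06], [0.12,-0.32,0.94]] @ diag([5.134624489814248, 3.8370031827461593, 1.8460871930100131]) @ [[0.22,-0.83,-0.52], [-0.86,-0.41,0.29], [-0.45,0.38,-0.81]]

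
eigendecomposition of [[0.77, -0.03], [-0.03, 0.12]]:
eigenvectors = [[1.0, 0.05], [-0.05, 1.0]]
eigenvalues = [0.77, 0.12]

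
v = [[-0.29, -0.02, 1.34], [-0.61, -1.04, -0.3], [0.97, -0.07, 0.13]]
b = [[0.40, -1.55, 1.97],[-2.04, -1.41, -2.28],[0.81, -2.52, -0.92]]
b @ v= [[2.74,  1.47,  1.26],[-0.76,  1.67,  -2.61],[0.41,  2.67,  1.72]]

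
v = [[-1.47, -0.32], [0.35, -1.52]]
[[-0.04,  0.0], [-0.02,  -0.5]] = v @ [[0.02, -0.07], [0.02, 0.31]]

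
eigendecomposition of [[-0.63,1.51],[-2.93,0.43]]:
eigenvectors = [[(-0.15+0.56j),-0.15-0.56j], [(-0.81+0j),-0.81-0.00j]]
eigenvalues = [(-0.1+2.04j), (-0.1-2.04j)]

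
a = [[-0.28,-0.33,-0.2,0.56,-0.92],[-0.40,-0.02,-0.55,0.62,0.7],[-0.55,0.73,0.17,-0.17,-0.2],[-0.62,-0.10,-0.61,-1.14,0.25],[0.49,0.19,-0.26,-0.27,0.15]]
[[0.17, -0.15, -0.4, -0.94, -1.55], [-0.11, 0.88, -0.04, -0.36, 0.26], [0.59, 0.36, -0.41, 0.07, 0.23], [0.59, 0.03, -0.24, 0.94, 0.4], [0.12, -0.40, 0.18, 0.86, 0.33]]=a @ [[-0.24, -0.75, 0.42, 0.67, 0.11],[0.56, 0.15, -0.20, 0.59, 0.51],[-0.45, 0.13, 0.17, -0.6, 0.4],[-0.28, 0.42, -0.02, -0.88, -0.42],[-0.39, 0.56, 0.33, 0.20, 1.13]]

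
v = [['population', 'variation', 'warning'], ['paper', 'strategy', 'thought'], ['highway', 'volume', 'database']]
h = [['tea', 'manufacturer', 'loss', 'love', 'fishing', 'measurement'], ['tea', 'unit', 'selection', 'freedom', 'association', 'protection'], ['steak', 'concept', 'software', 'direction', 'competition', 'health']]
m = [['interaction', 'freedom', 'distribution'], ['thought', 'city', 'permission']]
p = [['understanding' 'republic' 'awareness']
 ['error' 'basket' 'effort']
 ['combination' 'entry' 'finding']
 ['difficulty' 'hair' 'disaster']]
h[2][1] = 'concept'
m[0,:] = ['interaction', 'freedom', 'distribution']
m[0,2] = 'distribution'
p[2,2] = 'finding'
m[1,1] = 'city'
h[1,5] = 'protection'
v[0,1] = 'variation'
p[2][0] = 'combination'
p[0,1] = 'republic'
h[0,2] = 'loss'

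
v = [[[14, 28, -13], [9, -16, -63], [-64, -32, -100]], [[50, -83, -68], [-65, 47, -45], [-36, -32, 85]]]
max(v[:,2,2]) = 85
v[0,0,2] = -13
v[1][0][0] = 50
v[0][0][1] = 28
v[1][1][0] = -65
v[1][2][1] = -32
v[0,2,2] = -100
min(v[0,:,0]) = -64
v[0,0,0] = 14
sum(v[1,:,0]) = -51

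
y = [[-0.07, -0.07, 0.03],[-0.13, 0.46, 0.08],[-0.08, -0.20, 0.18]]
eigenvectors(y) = [[0.9, 0.15, 0.16], [0.16, -0.79, -0.23], [0.42, 0.60, 0.96]]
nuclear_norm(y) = 0.81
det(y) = -0.01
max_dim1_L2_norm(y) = 0.48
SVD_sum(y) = [[0.01,  -0.06,  -0.0], [-0.08,  0.47,  0.01], [0.03,  -0.18,  -0.00]] + [[-0.04, -0.01, 0.06], [-0.05, -0.01, 0.07], [-0.12, -0.02, 0.17]] + [[-0.04,  -0.01,  -0.03], [0.0,  0.0,  0.00], [0.01,  0.00,  0.01]]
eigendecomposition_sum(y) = [[-0.07,-0.01,0.01], [-0.01,-0.0,0.0], [-0.03,-0.0,0.0]] + [[0.03, -0.09, -0.03],[-0.16, 0.51, 0.15],[0.12, -0.38, -0.11]] + [[-0.03, 0.03, 0.05],[0.04, -0.04, -0.07],[-0.17, 0.19, 0.29]]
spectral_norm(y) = 0.51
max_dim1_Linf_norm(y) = 0.46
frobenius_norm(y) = 0.57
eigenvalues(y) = [-0.07, 0.42, 0.21]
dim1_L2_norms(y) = [0.1, 0.48, 0.28]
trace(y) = 0.57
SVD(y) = [[0.11, 0.3, -0.95], [-0.93, 0.37, 0.01], [0.35, 0.88, 0.32]] @ diag([0.5128257007454837, 0.24271597682119922, 0.04998755095655896]) @ [[0.17, -0.99, -0.01], [-0.57, -0.11, 0.81], [0.8, 0.13, 0.58]]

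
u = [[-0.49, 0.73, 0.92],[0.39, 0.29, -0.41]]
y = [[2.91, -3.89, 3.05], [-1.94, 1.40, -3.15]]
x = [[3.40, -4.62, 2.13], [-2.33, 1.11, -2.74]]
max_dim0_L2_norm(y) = 4.38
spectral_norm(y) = 6.83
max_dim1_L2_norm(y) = 5.74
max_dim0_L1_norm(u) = 1.33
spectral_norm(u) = 1.31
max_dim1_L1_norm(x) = 10.15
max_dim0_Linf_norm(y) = 3.89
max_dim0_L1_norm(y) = 6.2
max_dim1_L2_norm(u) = 1.27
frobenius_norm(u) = 1.42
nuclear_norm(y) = 8.19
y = u + x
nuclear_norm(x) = 8.83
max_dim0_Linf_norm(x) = 4.62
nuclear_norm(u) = 1.86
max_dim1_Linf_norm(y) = 3.89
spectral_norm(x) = 6.93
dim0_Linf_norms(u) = [0.49, 0.73, 0.92]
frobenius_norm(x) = 7.18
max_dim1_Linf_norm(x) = 4.62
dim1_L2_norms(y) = [5.74, 3.96]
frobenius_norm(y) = 6.97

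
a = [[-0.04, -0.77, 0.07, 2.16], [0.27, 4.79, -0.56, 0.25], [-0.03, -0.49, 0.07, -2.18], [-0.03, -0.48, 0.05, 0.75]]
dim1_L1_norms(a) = [3.04, 5.87, 2.77, 1.31]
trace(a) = 5.57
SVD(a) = [[-0.15, 0.69, 0.71, -0.07], [0.98, 0.05, 0.17, 0.11], [-0.11, -0.69, 0.67, 0.28], [-0.10, 0.24, -0.16, 0.95]] @ diag([4.9410093080975015, 3.1684520927704978, 0.004876927814385847, 0.003816894968692525]) @ [[0.06, 0.99, -0.12, 0.02], [-0.0, -0.02, -0.01, 1.0], [0.26, -0.13, -0.96, -0.01], [-0.96, 0.02, -0.27, -0.00]]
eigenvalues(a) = [4.73, 0.01, -0.01, 0.83]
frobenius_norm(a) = 5.87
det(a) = -0.00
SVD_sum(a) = [[-0.04, -0.73, 0.08, -0.01], [0.27, 4.79, -0.56, 0.09], [-0.03, -0.53, 0.06, -0.01], [-0.03, -0.47, 0.05, -0.01]] + [[-0.00, -0.04, -0.01, 2.17],[-0.00, -0.00, -0.0, 0.16],[0.00, 0.04, 0.01, -2.17],[-0.00, -0.01, -0.00, 0.76]] + [[0.0, -0.0, -0.0, -0.0],[0.00, -0.00, -0.00, -0.0],[0.0, -0.0, -0.0, -0.00],[-0.0, 0.0, 0.00, 0.00]] + [[0.00, -0.0, 0.00, 0.0], [-0.0, 0.0, -0.00, -0.00], [-0.00, 0.00, -0.00, -0.0], [-0.0, 0.0, -0.0, -0.0]]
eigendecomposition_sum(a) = [[-0.06, -1.05, 0.12, -0.17], [0.27, 4.85, -0.57, 0.77], [-0.01, -0.23, 0.03, -0.04], [-0.03, -0.58, 0.07, -0.09]] + [[0.01, -0.0, -0.00, -0.04], [-0.0, 0.00, 0.0, 0.0], [-0.01, 0.0, 0.0, 0.02], [-0.00, 0.0, 0.00, 0.0]] + [[-0.00, -0.0, -0.00, -0.0], [-0.0, -0.00, -0.0, -0.00], [-0.00, -0.0, -0.00, -0.01], [-0.00, -0.0, -0.00, -0.0]] + [[0.01, 0.28, -0.05, 2.37], [-0.0, -0.06, 0.01, -0.52], [-0.01, -0.26, 0.05, -2.16], [0.00, 0.1, -0.02, 0.84]]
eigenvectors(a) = [[-0.21,0.86,0.16,0.71], [0.97,-0.11,0.11,-0.16], [-0.05,-0.49,0.98,-0.64], [-0.12,-0.0,0.01,0.25]]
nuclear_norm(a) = 8.12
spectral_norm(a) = 4.94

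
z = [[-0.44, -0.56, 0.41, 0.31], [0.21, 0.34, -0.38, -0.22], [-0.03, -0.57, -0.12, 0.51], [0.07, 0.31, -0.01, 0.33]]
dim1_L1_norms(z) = [1.72, 1.15, 1.23, 0.72]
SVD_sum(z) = [[-0.31, -0.63, 0.29, 0.40], [0.2, 0.41, -0.19, -0.26], [-0.23, -0.46, 0.21, 0.29], [0.04, 0.07, -0.03, -0.05]] + [[-0.07, 0.01, 0.12, -0.13], [0.06, -0.01, -0.09, 0.1], [0.17, -0.02, -0.27, 0.3], [0.10, -0.01, -0.15, 0.17]] + [[-0.01, 0.05, 0.03, 0.04], [0.02, -0.08, -0.06, -0.07], [0.02, -0.09, -0.07, -0.08], [-0.05, 0.24, 0.18, 0.21]] + [[-0.05,0.01,-0.03,0.00],  [-0.07,0.01,-0.04,0.00],  [0.01,-0.0,0.00,-0.00],  [-0.01,0.0,-0.01,0.00]]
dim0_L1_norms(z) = [0.75, 1.78, 0.92, 1.37]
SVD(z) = [[-0.71, -0.34, 0.17, 0.59], [0.46, 0.28, -0.28, 0.80], [-0.52, 0.78, -0.33, -0.08], [0.08, 0.44, 0.89, 0.11]] @ diag([1.1996024937252343, 0.5548816619626478, 0.4211494231500588, 0.09946537913335546]) @ [[0.36, 0.73, -0.34, -0.47], [0.39, -0.04, -0.62, 0.68], [-0.14, 0.65, 0.49, 0.56], [-0.84, 0.18, -0.52, 0.02]]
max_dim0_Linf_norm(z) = 0.57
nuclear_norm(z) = 2.28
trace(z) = 0.11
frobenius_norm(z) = 1.39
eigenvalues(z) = [(-0.5+0j), (-0.22+0j), (0.42+0.27j), (0.42-0.27j)]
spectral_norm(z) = 1.20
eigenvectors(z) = [[0.49+0.00j,(-0.87+0j),0.54+0.00j,0.54-0.00j], [-0.43+0.00j,0.03+0.00j,(-0.51+0.05j),-0.51-0.05j], [-0.75+0.00j,(-0.48+0j),(0.49+0.11j),(0.49-0.11j)], [(0.11+0j),(0.08+0j),-0.08+0.43j,-0.08-0.43j]]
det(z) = 0.03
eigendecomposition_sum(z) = [[-0.11-0.00j,0.08-0.00j,(0.2+0j),-0.06+0.00j], [(0.1+0j),(-0.07+0j),(-0.18-0j),(0.05-0j)], [0.17+0.00j,(-0.13+0j),(-0.31-0j),(0.09-0j)], [(-0.03-0j),0.02-0.00j,(0.04+0j),(-0.01+0j)]] + [[-0.23+0.00j, (-0.25+0j), -0.00-0.00j, 0.03-0.00j], [(0.01-0j), (0.01-0j), 0j, (-0+0j)], [-0.12+0.00j, (-0.14+0j), -0.00-0.00j, (0.02-0j)], [0.02-0.00j, (0.02-0j), 0j, (-0+0j)]] + [[(-0.05-0.04j),(-0.2-0.13j),(0.11+0.01j),0.17-0.25j], [0.05+0.03j,0.20+0.10j,-0.10-0.00j,-0.14+0.25j], [-0.04-0.04j,-0.15-0.16j,(0.09+0.03j),0.20-0.19j], [(0.04-0.03j),(0.13-0.14j),(-0.03+0.08j),(0.17+0.17j)]] + [[(-0.05+0.04j), (-0.2+0.13j), (0.11-0.01j), 0.17+0.25j],[(0.05-0.03j), (0.2-0.1j), -0.10+0.00j, -0.14-0.25j],[-0.04+0.04j, -0.15+0.16j, 0.09-0.03j, (0.2+0.19j)],[(0.04+0.03j), 0.13+0.14j, (-0.03-0.08j), 0.17-0.17j]]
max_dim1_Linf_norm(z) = 0.57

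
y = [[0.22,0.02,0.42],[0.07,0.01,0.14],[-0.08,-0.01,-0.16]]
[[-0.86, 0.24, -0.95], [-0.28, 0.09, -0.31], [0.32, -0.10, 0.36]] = y @ [[-1.22, -0.99, -1.02],[0.17, 0.90, 0.57],[-1.42, 1.04, -1.75]]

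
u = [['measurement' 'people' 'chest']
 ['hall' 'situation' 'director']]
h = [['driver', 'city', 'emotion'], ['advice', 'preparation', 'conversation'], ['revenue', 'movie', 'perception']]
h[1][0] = 'advice'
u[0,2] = 'chest'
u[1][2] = 'director'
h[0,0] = 'driver'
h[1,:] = ['advice', 'preparation', 'conversation']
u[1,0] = 'hall'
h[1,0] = 'advice'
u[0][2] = 'chest'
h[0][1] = 'city'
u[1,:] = ['hall', 'situation', 'director']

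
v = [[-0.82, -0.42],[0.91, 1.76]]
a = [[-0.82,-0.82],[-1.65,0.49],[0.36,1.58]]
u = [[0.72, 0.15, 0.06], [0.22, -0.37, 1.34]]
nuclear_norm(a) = 3.72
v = u @ a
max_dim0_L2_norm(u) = 1.34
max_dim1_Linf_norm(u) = 1.34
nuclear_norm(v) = 2.63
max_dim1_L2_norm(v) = 1.98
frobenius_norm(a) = 2.63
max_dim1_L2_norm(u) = 1.41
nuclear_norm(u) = 2.14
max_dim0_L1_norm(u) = 1.4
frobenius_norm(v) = 2.19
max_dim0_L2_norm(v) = 1.81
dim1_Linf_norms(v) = [0.82, 1.76]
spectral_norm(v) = 2.13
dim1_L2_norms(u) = [0.74, 1.41]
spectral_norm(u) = 1.42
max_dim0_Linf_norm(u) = 1.34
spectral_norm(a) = 1.98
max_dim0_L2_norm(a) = 1.88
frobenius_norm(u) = 1.59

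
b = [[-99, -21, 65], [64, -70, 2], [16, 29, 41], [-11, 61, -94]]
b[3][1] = 61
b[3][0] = -11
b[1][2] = 2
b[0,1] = -21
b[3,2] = -94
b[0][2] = 65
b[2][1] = 29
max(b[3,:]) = 61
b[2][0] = 16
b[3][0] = -11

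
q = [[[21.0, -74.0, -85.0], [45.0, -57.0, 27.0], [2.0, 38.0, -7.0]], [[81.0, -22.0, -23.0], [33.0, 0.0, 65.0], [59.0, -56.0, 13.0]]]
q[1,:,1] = [-22.0, 0.0, -56.0]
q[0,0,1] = -74.0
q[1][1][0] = 33.0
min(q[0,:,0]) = 2.0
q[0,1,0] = 45.0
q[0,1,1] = -57.0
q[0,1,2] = 27.0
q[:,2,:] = [[2.0, 38.0, -7.0], [59.0, -56.0, 13.0]]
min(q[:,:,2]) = -85.0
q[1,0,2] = -23.0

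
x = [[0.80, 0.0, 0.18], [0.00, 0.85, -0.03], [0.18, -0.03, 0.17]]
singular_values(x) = [0.86, 0.84, 0.12]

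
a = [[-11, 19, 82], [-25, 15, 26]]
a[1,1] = 15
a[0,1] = 19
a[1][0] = -25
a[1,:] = [-25, 15, 26]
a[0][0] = -11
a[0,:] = [-11, 19, 82]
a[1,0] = -25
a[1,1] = 15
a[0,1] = 19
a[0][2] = 82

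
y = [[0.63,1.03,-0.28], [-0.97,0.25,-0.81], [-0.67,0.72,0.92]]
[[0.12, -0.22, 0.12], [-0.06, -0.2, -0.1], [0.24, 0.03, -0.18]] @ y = [[0.21,0.16,0.26], [0.22,-0.18,0.09], [0.24,0.13,-0.26]]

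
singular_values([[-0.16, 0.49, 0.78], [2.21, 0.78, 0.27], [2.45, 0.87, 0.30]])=[3.53, 0.93, 0.0]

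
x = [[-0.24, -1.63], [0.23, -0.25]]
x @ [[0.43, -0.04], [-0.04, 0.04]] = [[-0.04, -0.06], [0.11, -0.02]]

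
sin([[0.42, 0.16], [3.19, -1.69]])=[[0.46, 0.1],[1.93, -0.81]]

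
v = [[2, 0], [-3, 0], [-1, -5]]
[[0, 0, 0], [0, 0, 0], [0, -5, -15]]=v@[[0, 0, 0], [0, 1, 3]]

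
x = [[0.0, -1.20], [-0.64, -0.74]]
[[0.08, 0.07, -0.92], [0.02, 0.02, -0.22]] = x @ [[0.05, 0.04, -0.54],[-0.07, -0.06, 0.77]]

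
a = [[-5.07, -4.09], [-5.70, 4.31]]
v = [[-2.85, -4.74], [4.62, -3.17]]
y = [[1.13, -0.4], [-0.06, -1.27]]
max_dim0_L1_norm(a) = 10.77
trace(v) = -6.02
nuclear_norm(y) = 2.44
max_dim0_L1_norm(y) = 1.67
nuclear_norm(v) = 11.13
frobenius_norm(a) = 9.67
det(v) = 30.93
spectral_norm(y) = 1.41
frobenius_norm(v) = 7.87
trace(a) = -0.76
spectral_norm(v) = 5.74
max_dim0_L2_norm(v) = 5.7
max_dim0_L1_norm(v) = 7.91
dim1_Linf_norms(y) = [1.13, 1.27]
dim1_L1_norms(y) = [1.53, 1.33]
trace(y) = -0.14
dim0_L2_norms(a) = [7.63, 5.94]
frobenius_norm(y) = 1.75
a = y @ v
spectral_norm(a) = 7.67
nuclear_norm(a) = 13.56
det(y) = -1.46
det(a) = -45.16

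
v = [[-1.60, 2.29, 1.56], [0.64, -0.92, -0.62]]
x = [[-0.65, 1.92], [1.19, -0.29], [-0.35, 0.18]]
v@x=[[3.22, -3.46], [-1.29, 1.38]]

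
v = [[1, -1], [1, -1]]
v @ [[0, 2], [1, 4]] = [[-1, -2], [-1, -2]]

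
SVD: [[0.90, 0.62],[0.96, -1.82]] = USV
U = [[-0.09, 1.00], [1.00, 0.09]]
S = [2.06, 1.08]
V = [[0.43, -0.90], [0.9, 0.43]]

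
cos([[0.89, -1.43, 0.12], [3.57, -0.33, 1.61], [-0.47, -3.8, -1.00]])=[[6.12, 0.85, 2.58], [-0.04, 13.06, 2.47], [14.65, -7.69, 6.3]]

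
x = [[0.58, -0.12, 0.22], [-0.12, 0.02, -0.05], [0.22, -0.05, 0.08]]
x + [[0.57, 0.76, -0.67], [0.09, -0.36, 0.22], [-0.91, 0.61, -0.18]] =[[1.15, 0.64, -0.45],[-0.03, -0.34, 0.17],[-0.69, 0.56, -0.10]]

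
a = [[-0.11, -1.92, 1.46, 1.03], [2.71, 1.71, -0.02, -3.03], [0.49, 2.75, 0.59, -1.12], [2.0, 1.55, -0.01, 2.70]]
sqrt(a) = [[0.98, -0.90, 0.62, 0.11], [1.09, 1.85, -0.27, -0.88], [-0.23, 0.92, 0.99, -0.11], [0.50, 0.57, -0.06, 1.77]]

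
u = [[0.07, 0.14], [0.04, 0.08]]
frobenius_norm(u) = 0.18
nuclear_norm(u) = 0.18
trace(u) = 0.15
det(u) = -0.00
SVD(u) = [[-0.87,-0.50], [-0.5,0.87]] @ diag([0.1802775637731995, 5.189747658822033e-18]) @ [[-0.45, -0.89],[-0.89, 0.45]]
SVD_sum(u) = [[0.07, 0.14], [0.04, 0.08]] + [[0.0, -0.0],[-0.00, 0.0]]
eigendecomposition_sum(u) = [[-0.0, 0.00], [0.0, -0.00]] + [[0.07, 0.14], [0.04, 0.08]]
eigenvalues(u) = [-0.0, 0.15]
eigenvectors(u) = [[-0.89, -0.87], [0.45, -0.50]]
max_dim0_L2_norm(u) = 0.16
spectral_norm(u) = 0.18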